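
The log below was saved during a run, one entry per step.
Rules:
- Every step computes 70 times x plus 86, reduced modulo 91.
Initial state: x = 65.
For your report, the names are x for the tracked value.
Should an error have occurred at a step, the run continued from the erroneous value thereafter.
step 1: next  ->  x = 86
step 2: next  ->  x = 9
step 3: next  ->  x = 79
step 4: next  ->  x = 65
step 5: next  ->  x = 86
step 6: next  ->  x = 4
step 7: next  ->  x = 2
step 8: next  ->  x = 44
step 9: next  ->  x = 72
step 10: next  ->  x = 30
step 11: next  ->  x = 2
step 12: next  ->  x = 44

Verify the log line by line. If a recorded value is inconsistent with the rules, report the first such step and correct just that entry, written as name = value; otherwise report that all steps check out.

step 6, x = 9

Recomputing the run from the initial state:
step 1: x = 86
step 2: x = 9
step 3: x = 79
step 4: x = 65
step 5: x = 86
step 6: x = 9
step 7: x = 79
step 8: x = 65
step 9: x = 86
step 10: x = 9
step 11: x = 79
step 12: x = 65
The first disagreement with the log is at step 6, where the value should be x = 9.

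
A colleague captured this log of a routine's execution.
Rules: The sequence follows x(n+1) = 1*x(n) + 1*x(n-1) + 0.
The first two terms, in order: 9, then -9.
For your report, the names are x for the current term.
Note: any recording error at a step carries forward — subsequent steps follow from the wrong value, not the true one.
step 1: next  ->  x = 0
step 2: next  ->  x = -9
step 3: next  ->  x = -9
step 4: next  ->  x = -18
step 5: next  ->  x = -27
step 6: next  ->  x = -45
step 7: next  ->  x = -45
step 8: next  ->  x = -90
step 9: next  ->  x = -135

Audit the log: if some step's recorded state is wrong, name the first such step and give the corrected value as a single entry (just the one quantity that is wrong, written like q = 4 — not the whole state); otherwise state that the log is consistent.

step 1: x = 1*(-9) + (1)*(9) + (0) = 0 -> consistent with the log
step 2: x = 1*(0) + (1)*(-9) + (0) = -9 -> in agreement
step 3: x = 1*(-9) + (1)*(0) + (0) = -9 -> confirmed correct
step 4: x = 1*(-9) + (1)*(-9) + (0) = -18 -> verified
step 5: x = 1*(-18) + (1)*(-9) + (0) = -27 -> no discrepancy
step 6: x = 1*(-27) + (1)*(-18) + (0) = -45 -> matches
step 7: x = 1*(-45) + (1)*(-27) + (0) = -72 -> not what was recorded
Conclusion: step 7 carries the first error; the entry should be x = -72.

step 7, x = -72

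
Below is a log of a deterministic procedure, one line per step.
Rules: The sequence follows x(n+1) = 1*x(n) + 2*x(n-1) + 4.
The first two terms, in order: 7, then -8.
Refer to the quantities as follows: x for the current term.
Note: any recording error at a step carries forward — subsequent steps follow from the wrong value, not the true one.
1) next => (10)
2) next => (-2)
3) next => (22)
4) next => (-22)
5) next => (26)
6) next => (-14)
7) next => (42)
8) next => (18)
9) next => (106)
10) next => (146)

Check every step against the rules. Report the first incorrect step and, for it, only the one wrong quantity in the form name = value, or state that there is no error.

step 1: x = 1*(-8) + (2)*(7) + (4) = 10 -> matches
step 2: x = 1*(10) + (2)*(-8) + (4) = -2 -> exactly as logged
step 3: x = 1*(-2) + (2)*(10) + (4) = 22 -> in agreement
step 4: x = 1*(22) + (2)*(-2) + (4) = 22 -> not what was recorded
First incorrect step: 4; the correct value is x = 22.

step 4, x = 22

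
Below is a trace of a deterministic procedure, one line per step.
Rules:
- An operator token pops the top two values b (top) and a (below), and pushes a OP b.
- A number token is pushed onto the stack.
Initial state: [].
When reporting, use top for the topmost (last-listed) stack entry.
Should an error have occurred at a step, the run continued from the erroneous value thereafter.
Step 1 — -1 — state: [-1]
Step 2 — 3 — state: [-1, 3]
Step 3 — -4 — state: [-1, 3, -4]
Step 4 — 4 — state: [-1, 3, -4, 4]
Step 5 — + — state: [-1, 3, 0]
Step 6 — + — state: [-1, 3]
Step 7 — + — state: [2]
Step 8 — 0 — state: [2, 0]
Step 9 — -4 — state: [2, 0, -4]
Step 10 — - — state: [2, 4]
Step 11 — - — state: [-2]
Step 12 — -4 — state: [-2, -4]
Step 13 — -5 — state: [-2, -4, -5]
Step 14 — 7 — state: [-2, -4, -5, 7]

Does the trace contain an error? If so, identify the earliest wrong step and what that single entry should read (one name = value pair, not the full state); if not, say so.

1. push -1: top = -1 (in agreement)
2. push 3: top = 3 (verified)
3. push -4: top = -4 (no discrepancy)
4. push 4: top = 4 (matches)
5. -4 + 4 = 0 (in agreement)
6. 3 + 0 = 3 (in agreement)
7. -1 + 3 = 2 (matches)
8. push 0: top = 0 (exactly as logged)
9. push -4: top = -4 (agrees with the trace)
10. 0 - -4 = 4 (exactly as logged)
11. 2 - 4 = -2 (same as recorded)
12. push -4: top = -4 (in agreement)
13. push -5: top = -5 (no discrepancy)
14. push 7: top = 7 (confirmed correct)
All steps check out; nothing to correct.

no error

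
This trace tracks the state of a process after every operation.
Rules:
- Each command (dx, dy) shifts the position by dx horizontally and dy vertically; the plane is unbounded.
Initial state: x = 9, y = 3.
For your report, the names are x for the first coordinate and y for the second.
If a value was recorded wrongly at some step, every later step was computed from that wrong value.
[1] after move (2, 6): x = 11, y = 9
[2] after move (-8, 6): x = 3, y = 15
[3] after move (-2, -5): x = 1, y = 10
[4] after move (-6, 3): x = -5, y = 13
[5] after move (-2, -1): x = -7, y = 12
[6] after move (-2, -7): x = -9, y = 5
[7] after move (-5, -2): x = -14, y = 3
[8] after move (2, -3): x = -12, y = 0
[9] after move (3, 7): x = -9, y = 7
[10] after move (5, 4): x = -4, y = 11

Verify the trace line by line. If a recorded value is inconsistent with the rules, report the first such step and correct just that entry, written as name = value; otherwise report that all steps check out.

no error

Recomputing the run from the initial state:
step 1: x = 11, y = 9
step 2: x = 3, y = 15
step 3: x = 1, y = 10
step 4: x = -5, y = 13
step 5: x = -7, y = 12
step 6: x = -9, y = 5
step 7: x = -14, y = 3
step 8: x = -12, y = 0
step 9: x = -9, y = 7
step 10: x = -4, y = 11
This matches the trace at every step.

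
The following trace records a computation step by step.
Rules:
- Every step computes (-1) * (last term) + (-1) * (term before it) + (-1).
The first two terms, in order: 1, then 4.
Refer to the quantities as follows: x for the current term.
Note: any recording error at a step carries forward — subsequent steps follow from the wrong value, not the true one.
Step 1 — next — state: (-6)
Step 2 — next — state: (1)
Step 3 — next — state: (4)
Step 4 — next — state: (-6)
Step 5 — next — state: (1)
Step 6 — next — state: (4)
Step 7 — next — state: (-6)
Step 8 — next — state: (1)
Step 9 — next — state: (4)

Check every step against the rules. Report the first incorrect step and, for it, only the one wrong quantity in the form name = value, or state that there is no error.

no error

Step 1: x = -1*(4) + (-1)*(1) + (-1) = -6 — exactly as logged.
Step 2: x = -1*(-6) + (-1)*(4) + (-1) = 1 — same as recorded.
Step 3: x = -1*(1) + (-1)*(-6) + (-1) = 4 — verified.
Step 4: x = -1*(4) + (-1)*(1) + (-1) = -6 — agrees with the trace.
Step 5: x = -1*(-6) + (-1)*(4) + (-1) = 1 — exactly as logged.
Step 6: x = -1*(1) + (-1)*(-6) + (-1) = 4 — no discrepancy.
Step 7: x = -1*(4) + (-1)*(1) + (-1) = -6 — consistent with the trace.
Step 8: x = -1*(-6) + (-1)*(4) + (-1) = 1 — same as recorded.
Step 9: x = -1*(1) + (-1)*(-6) + (-1) = 4 — checks out.
Nothing is out of place; the run is error-free.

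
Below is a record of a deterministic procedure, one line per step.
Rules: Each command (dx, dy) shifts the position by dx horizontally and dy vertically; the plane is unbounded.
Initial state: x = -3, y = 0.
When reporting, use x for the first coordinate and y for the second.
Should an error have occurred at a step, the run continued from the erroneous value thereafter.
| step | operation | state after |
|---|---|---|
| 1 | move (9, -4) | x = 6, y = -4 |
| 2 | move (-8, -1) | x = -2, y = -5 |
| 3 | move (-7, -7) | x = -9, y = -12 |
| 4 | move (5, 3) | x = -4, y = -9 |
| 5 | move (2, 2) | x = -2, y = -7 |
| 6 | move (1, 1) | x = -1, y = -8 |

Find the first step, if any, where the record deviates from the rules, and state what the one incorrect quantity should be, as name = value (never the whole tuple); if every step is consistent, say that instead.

step 6, y = -6

step 1: x = -3 + (9) = 6, y = 0 + (-4) = -4 -> confirmed correct
step 2: x = 6 + (-8) = -2, y = -4 + (-1) = -5 -> exactly as logged
step 3: x = -2 + (-7) = -9, y = -5 + (-7) = -12 -> no discrepancy
step 4: x = -9 + (5) = -4, y = -12 + (3) = -9 -> checks out
step 5: x = -4 + (2) = -2, y = -9 + (2) = -7 -> agrees with the record
step 6: x = -2 + (1) = -1, y = -7 + (1) = -6 -> a discrepancy with the record
Conclusion: step 6 carries the first error; the entry should be y = -6.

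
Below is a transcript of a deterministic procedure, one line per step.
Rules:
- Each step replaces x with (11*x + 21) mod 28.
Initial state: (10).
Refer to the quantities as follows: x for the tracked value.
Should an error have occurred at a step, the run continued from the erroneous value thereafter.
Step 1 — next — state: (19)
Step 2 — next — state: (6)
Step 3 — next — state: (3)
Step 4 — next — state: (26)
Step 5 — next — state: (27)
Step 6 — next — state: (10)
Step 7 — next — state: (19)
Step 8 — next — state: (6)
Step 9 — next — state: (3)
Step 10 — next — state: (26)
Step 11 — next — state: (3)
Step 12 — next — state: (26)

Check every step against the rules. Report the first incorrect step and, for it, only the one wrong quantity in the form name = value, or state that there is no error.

Step 1: x = (11*10 + 21) mod 28 = 19 — exactly as logged.
Step 2: x = (11*19 + 21) mod 28 = 6 — agrees with the transcript.
Step 3: x = (11*6 + 21) mod 28 = 3 — verified.
Step 4: x = (11*3 + 21) mod 28 = 26 — confirmed correct.
Step 5: x = (11*26 + 21) mod 28 = 27 — in agreement.
Step 6: x = (11*27 + 21) mod 28 = 10 — confirmed correct.
Step 7: x = (11*10 + 21) mod 28 = 19 — confirmed correct.
Step 8: x = (11*19 + 21) mod 28 = 6 — confirmed correct.
Step 9: x = (11*6 + 21) mod 28 = 3 — matches.
Step 10: x = (11*3 + 21) mod 28 = 26 — consistent with the transcript.
Step 11: x = (11*26 + 21) mod 28 = 27 — the transcript disagrees here.
First incorrect step: 11; the correct value is x = 27.

step 11, x = 27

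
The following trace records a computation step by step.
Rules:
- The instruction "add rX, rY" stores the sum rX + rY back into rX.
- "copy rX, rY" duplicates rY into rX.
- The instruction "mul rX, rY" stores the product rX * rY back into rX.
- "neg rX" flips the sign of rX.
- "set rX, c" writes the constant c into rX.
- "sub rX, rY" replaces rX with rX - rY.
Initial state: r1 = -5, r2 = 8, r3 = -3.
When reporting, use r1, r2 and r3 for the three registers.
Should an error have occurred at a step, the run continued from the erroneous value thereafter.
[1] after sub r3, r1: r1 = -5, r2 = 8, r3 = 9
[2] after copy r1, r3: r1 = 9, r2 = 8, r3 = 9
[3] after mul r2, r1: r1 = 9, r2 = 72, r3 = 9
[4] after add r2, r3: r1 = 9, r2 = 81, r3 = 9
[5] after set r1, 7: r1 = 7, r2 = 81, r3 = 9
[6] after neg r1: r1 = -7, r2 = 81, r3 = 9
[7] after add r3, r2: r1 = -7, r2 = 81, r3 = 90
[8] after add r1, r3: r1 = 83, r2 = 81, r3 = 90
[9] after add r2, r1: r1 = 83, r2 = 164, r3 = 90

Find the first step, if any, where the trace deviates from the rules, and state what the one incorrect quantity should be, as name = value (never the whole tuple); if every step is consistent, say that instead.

step 1, r3 = 2

Step 1: r3 = -3 - -5 = 2 — first mismatch against the trace.
First deviation found at step 1; the corrected entry is r3 = 2.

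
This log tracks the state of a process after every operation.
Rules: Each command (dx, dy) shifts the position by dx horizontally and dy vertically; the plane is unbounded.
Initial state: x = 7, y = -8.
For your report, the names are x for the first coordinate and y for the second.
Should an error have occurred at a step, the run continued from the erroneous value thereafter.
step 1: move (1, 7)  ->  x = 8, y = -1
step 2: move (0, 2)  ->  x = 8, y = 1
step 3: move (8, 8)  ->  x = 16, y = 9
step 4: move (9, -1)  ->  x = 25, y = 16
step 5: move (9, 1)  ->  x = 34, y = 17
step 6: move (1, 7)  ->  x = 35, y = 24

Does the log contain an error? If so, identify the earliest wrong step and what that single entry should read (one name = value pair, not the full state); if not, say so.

step 4, y = 8

Recomputing the run from the initial state:
step 1: x = 8, y = -1
step 2: x = 8, y = 1
step 3: x = 16, y = 9
step 4: x = 25, y = 8
step 5: x = 34, y = 9
step 6: x = 35, y = 16
The first disagreement with the log is at step 4, where the value should be y = 8.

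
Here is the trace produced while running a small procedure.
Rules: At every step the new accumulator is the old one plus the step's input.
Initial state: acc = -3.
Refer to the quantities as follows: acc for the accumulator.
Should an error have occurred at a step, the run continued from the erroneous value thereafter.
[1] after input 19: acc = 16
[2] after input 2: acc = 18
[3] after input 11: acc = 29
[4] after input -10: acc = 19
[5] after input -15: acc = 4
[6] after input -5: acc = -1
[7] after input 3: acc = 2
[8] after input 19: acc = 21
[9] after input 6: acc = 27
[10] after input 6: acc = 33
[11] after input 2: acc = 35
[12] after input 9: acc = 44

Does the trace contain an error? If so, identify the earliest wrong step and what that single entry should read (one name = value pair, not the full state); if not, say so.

step 1: acc = -3 + 19 = 16 -> confirmed correct
step 2: acc = 16 + 2 = 18 -> no discrepancy
step 3: acc = 18 + 11 = 29 -> checks out
step 4: acc = 29 + -10 = 19 -> same as recorded
step 5: acc = 19 + -15 = 4 -> verified
step 6: acc = 4 + -5 = -1 -> confirmed correct
step 7: acc = -1 + 3 = 2 -> in agreement
step 8: acc = 2 + 19 = 21 -> exactly as logged
step 9: acc = 21 + 6 = 27 -> checks out
step 10: acc = 27 + 6 = 33 -> exactly as logged
step 11: acc = 33 + 2 = 35 -> in agreement
step 12: acc = 35 + 9 = 44 -> checks out
Every step is consistent.

no error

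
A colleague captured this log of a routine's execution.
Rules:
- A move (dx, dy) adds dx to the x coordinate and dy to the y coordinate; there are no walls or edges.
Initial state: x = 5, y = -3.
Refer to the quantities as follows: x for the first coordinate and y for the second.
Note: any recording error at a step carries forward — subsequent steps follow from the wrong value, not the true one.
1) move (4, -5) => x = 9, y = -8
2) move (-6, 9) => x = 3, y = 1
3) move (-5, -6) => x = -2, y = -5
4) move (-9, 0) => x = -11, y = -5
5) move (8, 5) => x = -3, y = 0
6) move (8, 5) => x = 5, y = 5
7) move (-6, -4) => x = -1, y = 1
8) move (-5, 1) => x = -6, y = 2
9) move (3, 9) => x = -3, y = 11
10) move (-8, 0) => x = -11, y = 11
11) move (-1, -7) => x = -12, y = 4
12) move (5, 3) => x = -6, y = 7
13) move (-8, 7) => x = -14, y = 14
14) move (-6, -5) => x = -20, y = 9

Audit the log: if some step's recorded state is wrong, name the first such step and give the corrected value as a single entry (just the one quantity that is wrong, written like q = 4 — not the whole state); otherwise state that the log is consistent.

1. x = 5 + (4) = 9, y = -3 + (-5) = -8 (same as recorded)
2. x = 9 + (-6) = 3, y = -8 + (9) = 1 (no discrepancy)
3. x = 3 + (-5) = -2, y = 1 + (-6) = -5 (consistent with the log)
4. x = -2 + (-9) = -11, y = -5 + (0) = -5 (exactly as logged)
5. x = -11 + (8) = -3, y = -5 + (5) = 0 (no discrepancy)
6. x = -3 + (8) = 5, y = 0 + (5) = 5 (matches)
7. x = 5 + (-6) = -1, y = 5 + (-4) = 1 (exactly as logged)
8. x = -1 + (-5) = -6, y = 1 + (1) = 2 (consistent with the log)
9. x = -6 + (3) = -3, y = 2 + (9) = 11 (consistent with the log)
10. x = -3 + (-8) = -11, y = 11 + (0) = 11 (verified)
11. x = -11 + (-1) = -12, y = 11 + (-7) = 4 (in agreement)
12. x = -12 + (5) = -7, y = 4 + (3) = 7 (the log has a different value)
The earliest wrong entry is at step 12: it should read x = -7.

step 12, x = -7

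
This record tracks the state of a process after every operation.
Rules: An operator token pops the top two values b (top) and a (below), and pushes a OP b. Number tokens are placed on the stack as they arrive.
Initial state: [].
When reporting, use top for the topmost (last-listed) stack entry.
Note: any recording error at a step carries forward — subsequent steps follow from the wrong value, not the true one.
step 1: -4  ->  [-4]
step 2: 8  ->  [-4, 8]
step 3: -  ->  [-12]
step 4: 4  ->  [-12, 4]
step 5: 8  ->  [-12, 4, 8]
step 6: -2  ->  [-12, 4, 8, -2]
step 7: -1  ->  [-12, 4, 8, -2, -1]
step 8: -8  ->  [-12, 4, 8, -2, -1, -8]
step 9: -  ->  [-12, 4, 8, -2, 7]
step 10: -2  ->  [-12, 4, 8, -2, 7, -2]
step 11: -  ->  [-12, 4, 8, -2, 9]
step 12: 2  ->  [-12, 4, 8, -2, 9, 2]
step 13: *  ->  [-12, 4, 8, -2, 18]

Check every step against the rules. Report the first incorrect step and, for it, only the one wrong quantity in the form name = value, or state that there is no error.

Step 1: push -4: top = -4 — checks out.
Step 2: push 8: top = 8 — consistent with the record.
Step 3: -4 - 8 = -12 — same as recorded.
Step 4: push 4: top = 4 — consistent with the record.
Step 5: push 8: top = 8 — in agreement.
Step 6: push -2: top = -2 — consistent with the record.
Step 7: push -1: top = -1 — in agreement.
Step 8: push -8: top = -8 — matches.
Step 9: -1 - -8 = 7 — matches.
Step 10: push -2: top = -2 — consistent with the record.
Step 11: 7 - -2 = 9 — consistent with the record.
Step 12: push 2: top = 2 — in agreement.
Step 13: 9 * 2 = 18 — exactly as logged.
All steps check out; nothing to correct.

no error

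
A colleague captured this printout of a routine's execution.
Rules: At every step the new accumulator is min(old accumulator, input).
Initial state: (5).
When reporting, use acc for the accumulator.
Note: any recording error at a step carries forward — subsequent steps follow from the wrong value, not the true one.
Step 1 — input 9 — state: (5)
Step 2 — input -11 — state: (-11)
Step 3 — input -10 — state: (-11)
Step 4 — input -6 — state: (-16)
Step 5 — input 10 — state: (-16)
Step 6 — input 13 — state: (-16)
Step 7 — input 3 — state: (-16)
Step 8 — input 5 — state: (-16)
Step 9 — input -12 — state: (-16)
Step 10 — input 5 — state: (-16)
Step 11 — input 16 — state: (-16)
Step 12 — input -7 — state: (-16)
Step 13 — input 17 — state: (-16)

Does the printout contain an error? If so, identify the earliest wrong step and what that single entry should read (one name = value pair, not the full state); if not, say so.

step 4, acc = -11

Recomputing the run from the initial state:
step 1: acc = 5
step 2: acc = -11
step 3: acc = -11
step 4: acc = -11
step 5: acc = -11
step 6: acc = -11
step 7: acc = -11
step 8: acc = -11
step 9: acc = -12
step 10: acc = -12
step 11: acc = -12
step 12: acc = -12
step 13: acc = -12
The first disagreement with the printout is at step 4, where the value should be acc = -11.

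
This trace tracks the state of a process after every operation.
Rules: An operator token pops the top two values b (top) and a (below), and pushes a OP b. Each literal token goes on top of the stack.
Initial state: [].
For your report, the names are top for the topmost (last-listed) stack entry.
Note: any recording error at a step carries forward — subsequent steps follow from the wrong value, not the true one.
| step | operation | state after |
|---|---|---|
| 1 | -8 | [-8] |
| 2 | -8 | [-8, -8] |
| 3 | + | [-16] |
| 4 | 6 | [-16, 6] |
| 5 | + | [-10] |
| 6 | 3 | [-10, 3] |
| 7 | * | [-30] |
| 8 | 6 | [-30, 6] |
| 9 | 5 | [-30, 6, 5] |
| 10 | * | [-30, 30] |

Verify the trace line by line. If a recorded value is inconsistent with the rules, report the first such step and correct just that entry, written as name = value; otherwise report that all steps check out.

no error

Recomputing the run from the initial state:
step 1: [-8]
step 2: [-8, -8]
step 3: [-16]
step 4: [-16, 6]
step 5: [-10]
step 6: [-10, 3]
step 7: [-30]
step 8: [-30, 6]
step 9: [-30, 6, 5]
step 10: [-30, 30]
This matches the trace at every step.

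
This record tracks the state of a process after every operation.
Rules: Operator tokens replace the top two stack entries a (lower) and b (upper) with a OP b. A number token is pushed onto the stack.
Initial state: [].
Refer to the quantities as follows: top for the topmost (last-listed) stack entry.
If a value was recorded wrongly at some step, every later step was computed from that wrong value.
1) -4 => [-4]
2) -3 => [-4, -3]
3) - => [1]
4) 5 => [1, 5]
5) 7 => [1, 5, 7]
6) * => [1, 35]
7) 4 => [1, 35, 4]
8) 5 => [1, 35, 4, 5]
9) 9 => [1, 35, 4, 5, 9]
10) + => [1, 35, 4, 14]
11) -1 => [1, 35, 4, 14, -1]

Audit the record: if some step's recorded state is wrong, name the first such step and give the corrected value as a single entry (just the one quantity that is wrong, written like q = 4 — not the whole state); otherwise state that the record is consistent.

step 3, top = -1

1. push -4: top = -4 (checks out)
2. push -3: top = -3 (same as recorded)
3. -4 - -3 = -1 (not what was recorded)
Step 3 is the first one off; corrected, top = -1.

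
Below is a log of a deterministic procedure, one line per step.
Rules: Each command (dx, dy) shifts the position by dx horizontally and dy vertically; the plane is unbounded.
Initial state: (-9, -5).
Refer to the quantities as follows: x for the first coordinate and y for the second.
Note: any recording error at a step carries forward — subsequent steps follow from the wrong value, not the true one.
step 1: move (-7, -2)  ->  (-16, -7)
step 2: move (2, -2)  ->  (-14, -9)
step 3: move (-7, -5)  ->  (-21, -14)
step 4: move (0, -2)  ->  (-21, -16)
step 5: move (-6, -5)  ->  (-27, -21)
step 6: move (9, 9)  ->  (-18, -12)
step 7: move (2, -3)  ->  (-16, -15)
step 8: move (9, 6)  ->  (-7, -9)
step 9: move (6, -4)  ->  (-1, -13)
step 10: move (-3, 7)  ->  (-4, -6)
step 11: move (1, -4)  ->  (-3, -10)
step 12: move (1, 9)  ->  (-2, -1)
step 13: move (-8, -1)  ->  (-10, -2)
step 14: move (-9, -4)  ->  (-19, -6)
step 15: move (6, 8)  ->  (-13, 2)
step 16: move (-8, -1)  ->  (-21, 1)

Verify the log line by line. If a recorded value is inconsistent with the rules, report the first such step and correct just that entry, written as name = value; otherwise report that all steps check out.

no error

Recomputing the run from the initial state:
step 1: x = -16, y = -7
step 2: x = -14, y = -9
step 3: x = -21, y = -14
step 4: x = -21, y = -16
step 5: x = -27, y = -21
step 6: x = -18, y = -12
step 7: x = -16, y = -15
step 8: x = -7, y = -9
step 9: x = -1, y = -13
step 10: x = -4, y = -6
step 11: x = -3, y = -10
step 12: x = -2, y = -1
step 13: x = -10, y = -2
step 14: x = -19, y = -6
step 15: x = -13, y = 2
step 16: x = -21, y = 1
This matches the log at every step.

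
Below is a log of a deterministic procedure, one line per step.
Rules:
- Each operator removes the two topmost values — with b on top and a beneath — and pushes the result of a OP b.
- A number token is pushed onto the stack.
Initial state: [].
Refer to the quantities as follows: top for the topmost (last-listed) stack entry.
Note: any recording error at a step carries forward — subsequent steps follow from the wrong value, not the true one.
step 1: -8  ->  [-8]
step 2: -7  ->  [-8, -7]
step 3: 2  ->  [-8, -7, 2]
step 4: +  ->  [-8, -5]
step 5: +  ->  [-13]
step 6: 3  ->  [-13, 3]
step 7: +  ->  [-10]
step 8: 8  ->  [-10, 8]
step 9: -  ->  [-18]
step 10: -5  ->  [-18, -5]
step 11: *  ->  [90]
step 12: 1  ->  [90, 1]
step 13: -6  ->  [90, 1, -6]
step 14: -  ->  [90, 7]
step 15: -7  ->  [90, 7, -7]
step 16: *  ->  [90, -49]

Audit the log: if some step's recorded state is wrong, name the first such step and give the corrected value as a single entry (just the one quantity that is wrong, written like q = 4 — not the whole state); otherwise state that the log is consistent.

1. push -8: top = -8 (exactly as logged)
2. push -7: top = -7 (consistent with the log)
3. push 2: top = 2 (verified)
4. -7 + 2 = -5 (matches)
5. -8 + -5 = -13 (exactly as logged)
6. push 3: top = 3 (consistent with the log)
7. -13 + 3 = -10 (checks out)
8. push 8: top = 8 (consistent with the log)
9. -10 - 8 = -18 (consistent with the log)
10. push -5: top = -5 (matches)
11. -18 * -5 = 90 (verified)
12. push 1: top = 1 (exactly as logged)
13. push -6: top = -6 (confirmed correct)
14. 1 - -6 = 7 (no discrepancy)
15. push -7: top = -7 (confirmed correct)
16. 7 * -7 = -49 (matches)
The recomputation confirms every line.

no error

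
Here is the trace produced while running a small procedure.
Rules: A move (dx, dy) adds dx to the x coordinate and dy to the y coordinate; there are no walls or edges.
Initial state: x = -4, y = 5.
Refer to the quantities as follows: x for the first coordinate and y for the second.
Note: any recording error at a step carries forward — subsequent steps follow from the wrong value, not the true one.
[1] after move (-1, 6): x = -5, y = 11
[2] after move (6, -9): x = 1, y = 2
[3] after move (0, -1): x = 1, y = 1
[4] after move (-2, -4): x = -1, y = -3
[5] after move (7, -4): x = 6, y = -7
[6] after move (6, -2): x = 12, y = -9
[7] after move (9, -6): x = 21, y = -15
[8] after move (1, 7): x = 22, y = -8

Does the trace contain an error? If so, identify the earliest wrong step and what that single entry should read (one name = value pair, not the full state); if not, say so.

no error

Step 1: x = -4 + (-1) = -5, y = 5 + (6) = 11 — consistent with the trace.
Step 2: x = -5 + (6) = 1, y = 11 + (-9) = 2 — in agreement.
Step 3: x = 1 + (0) = 1, y = 2 + (-1) = 1 — consistent with the trace.
Step 4: x = 1 + (-2) = -1, y = 1 + (-4) = -3 — agrees with the trace.
Step 5: x = -1 + (7) = 6, y = -3 + (-4) = -7 — verified.
Step 6: x = 6 + (6) = 12, y = -7 + (-2) = -9 — consistent with the trace.
Step 7: x = 12 + (9) = 21, y = -9 + (-6) = -15 — agrees with the trace.
Step 8: x = 21 + (1) = 22, y = -15 + (7) = -8 — verified.
The recomputation confirms every line.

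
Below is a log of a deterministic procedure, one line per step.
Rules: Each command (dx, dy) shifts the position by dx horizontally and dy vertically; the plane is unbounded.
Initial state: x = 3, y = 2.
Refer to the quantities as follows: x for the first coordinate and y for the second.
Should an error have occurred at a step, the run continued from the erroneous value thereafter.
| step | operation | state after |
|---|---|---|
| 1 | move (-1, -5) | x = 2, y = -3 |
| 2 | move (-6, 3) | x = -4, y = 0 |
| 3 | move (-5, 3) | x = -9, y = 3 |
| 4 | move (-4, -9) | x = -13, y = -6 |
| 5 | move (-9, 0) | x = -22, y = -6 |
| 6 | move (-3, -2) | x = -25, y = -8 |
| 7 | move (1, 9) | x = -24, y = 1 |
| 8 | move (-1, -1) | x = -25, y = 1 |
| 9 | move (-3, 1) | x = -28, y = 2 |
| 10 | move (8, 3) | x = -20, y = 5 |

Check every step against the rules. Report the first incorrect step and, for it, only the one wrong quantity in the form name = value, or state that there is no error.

step 8, y = 0

1. x = 3 + (-1) = 2, y = 2 + (-5) = -3 (same as recorded)
2. x = 2 + (-6) = -4, y = -3 + (3) = 0 (checks out)
3. x = -4 + (-5) = -9, y = 0 + (3) = 3 (matches)
4. x = -9 + (-4) = -13, y = 3 + (-9) = -6 (matches)
5. x = -13 + (-9) = -22, y = -6 + (0) = -6 (in agreement)
6. x = -22 + (-3) = -25, y = -6 + (-2) = -8 (consistent with the log)
7. x = -25 + (1) = -24, y = -8 + (9) = 1 (checks out)
8. x = -24 + (-1) = -25, y = 1 + (-1) = 0 (the entry is off here)
First incorrect step: 8; the correct value is y = 0.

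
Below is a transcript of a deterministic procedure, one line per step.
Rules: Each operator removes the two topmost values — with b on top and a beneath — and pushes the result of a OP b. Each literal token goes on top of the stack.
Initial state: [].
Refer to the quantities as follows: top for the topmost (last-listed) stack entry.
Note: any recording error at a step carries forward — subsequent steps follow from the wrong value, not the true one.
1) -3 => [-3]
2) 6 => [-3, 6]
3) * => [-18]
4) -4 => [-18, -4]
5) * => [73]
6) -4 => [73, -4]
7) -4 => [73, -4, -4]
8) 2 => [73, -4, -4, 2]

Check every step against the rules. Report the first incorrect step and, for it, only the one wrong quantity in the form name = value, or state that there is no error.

step 5, top = 72

step 1: push -3: top = -3 -> exactly as logged
step 2: push 6: top = 6 -> verified
step 3: -3 * 6 = -18 -> exactly as logged
step 4: push -4: top = -4 -> consistent with the transcript
step 5: -18 * -4 = 72 -> the transcript disagrees here
That makes step 5 the first incorrect line — top = 72 is what it should show.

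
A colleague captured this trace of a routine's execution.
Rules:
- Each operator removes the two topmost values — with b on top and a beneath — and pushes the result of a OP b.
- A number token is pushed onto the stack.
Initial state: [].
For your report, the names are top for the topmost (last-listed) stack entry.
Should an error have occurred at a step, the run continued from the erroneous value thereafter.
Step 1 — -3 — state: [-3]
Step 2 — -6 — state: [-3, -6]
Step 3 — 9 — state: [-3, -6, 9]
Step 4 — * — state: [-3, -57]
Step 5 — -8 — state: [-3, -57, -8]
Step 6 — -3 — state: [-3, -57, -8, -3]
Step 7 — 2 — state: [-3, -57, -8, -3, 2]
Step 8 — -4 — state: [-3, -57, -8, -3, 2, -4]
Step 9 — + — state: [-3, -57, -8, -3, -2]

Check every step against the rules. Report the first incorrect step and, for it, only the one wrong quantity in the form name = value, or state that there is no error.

Recomputing the run from the initial state:
step 1: [-3]
step 2: [-3, -6]
step 3: [-3, -6, 9]
step 4: [-3, -54]
step 5: [-3, -54, -8]
step 6: [-3, -54, -8, -3]
step 7: [-3, -54, -8, -3, 2]
step 8: [-3, -54, -8, -3, 2, -4]
step 9: [-3, -54, -8, -3, -2]
The first disagreement with the trace is at step 4, where the value should be top = -54.

step 4, top = -54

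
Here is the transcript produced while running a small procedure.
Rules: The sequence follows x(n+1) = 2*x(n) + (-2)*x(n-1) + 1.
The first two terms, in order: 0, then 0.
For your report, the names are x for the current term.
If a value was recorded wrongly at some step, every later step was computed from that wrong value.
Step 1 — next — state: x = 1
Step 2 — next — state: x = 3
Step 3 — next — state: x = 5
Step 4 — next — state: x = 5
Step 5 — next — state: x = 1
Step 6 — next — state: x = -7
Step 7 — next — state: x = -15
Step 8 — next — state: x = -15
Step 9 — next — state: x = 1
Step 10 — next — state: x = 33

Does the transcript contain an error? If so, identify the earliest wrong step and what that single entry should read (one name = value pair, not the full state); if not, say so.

no error

Recomputing the run from the initial state:
step 1: x = 1
step 2: x = 3
step 3: x = 5
step 4: x = 5
step 5: x = 1
step 6: x = -7
step 7: x = -15
step 8: x = -15
step 9: x = 1
step 10: x = 33
This matches the transcript at every step.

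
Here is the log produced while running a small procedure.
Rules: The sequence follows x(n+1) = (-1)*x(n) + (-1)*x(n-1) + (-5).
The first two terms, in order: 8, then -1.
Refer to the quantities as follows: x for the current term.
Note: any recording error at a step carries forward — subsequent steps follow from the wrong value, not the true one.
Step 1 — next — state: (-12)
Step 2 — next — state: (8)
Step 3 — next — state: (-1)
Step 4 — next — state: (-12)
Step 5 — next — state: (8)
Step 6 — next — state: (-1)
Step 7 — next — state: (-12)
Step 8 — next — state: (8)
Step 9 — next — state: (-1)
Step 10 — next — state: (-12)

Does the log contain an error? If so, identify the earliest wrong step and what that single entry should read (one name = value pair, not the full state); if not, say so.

no error

Step 1: x = -1*(-1) + (-1)*(8) + (-5) = -12 — confirmed correct.
Step 2: x = -1*(-12) + (-1)*(-1) + (-5) = 8 — confirmed correct.
Step 3: x = -1*(8) + (-1)*(-12) + (-5) = -1 — consistent with the log.
Step 4: x = -1*(-1) + (-1)*(8) + (-5) = -12 — agrees with the log.
Step 5: x = -1*(-12) + (-1)*(-1) + (-5) = 8 — in agreement.
Step 6: x = -1*(8) + (-1)*(-12) + (-5) = -1 — no discrepancy.
Step 7: x = -1*(-1) + (-1)*(8) + (-5) = -12 — matches.
Step 8: x = -1*(-12) + (-1)*(-1) + (-5) = 8 — consistent with the log.
Step 9: x = -1*(8) + (-1)*(-12) + (-5) = -1 — confirmed correct.
Step 10: x = -1*(-1) + (-1)*(8) + (-5) = -12 — in agreement.
No step deviates from the rules.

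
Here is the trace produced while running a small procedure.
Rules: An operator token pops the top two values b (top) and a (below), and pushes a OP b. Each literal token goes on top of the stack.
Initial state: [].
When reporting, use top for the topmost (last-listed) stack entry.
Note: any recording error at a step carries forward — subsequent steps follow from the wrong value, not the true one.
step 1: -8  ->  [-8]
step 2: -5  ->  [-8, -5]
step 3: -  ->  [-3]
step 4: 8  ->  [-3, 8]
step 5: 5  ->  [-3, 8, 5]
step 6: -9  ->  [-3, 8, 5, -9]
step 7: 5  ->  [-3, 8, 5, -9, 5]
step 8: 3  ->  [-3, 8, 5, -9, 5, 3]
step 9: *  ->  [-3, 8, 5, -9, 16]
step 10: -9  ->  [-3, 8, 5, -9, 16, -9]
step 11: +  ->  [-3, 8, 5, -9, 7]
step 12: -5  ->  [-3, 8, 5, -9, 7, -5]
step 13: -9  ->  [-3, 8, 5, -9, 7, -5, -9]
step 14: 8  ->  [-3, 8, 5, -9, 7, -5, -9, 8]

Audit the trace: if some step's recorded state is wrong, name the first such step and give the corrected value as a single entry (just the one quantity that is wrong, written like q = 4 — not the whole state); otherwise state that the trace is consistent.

step 9, top = 15

Recomputing the run from the initial state:
step 1: [-8]
step 2: [-8, -5]
step 3: [-3]
step 4: [-3, 8]
step 5: [-3, 8, 5]
step 6: [-3, 8, 5, -9]
step 7: [-3, 8, 5, -9, 5]
step 8: [-3, 8, 5, -9, 5, 3]
step 9: [-3, 8, 5, -9, 15]
step 10: [-3, 8, 5, -9, 15, -9]
step 11: [-3, 8, 5, -9, 6]
step 12: [-3, 8, 5, -9, 6, -5]
step 13: [-3, 8, 5, -9, 6, -5, -9]
step 14: [-3, 8, 5, -9, 6, -5, -9, 8]
The first disagreement with the trace is at step 9, where the value should be top = 15.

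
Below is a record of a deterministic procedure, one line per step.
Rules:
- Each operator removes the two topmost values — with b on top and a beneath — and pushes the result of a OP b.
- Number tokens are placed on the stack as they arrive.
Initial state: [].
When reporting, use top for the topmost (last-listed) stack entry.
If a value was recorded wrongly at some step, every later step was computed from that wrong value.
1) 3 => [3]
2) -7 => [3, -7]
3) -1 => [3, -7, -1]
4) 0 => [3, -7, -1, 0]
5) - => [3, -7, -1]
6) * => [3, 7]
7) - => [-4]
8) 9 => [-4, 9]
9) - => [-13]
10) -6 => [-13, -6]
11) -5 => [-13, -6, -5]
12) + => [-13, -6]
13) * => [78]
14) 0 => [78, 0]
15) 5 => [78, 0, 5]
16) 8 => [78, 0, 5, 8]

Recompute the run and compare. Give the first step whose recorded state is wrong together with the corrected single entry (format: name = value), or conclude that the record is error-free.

1. push 3: top = 3 (no discrepancy)
2. push -7: top = -7 (consistent with the record)
3. push -1: top = -1 (verified)
4. push 0: top = 0 (checks out)
5. -1 - 0 = -1 (confirmed correct)
6. -7 * -1 = 7 (exactly as logged)
7. 3 - 7 = -4 (confirmed correct)
8. push 9: top = 9 (no discrepancy)
9. -4 - 9 = -13 (no discrepancy)
10. push -6: top = -6 (exactly as logged)
11. push -5: top = -5 (consistent with the record)
12. -6 + -5 = -11 (the recorded entry deviates here)
First incorrect step: 12; the correct value is top = -11.

step 12, top = -11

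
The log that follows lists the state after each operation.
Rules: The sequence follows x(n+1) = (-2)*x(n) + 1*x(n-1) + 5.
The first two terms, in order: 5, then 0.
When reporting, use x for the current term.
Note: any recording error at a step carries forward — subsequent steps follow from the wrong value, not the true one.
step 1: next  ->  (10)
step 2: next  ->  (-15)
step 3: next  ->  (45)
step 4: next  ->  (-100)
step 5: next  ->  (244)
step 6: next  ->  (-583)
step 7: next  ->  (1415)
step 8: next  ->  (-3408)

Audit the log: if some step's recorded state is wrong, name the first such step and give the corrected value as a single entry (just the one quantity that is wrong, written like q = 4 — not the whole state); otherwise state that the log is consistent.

Step 1: x = -2*(0) + (1)*(5) + (5) = 10 — no discrepancy.
Step 2: x = -2*(10) + (1)*(0) + (5) = -15 — matches.
Step 3: x = -2*(-15) + (1)*(10) + (5) = 45 — checks out.
Step 4: x = -2*(45) + (1)*(-15) + (5) = -100 — matches.
Step 5: x = -2*(-100) + (1)*(45) + (5) = 250 — not what was recorded.
That makes step 5 the first incorrect line — x = 250 is what it should show.

step 5, x = 250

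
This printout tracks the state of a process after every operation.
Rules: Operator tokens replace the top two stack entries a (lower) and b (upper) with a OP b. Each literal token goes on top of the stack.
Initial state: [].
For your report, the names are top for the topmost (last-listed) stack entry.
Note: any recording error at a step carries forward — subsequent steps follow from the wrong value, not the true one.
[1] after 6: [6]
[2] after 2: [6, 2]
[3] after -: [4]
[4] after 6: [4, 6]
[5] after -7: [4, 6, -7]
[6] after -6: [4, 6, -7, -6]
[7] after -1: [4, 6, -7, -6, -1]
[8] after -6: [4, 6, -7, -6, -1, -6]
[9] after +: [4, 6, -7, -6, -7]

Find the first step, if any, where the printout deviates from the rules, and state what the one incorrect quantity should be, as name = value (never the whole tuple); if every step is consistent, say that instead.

step 1: push 6: top = 6 -> agrees with the printout
step 2: push 2: top = 2 -> same as recorded
step 3: 6 - 2 = 4 -> no discrepancy
step 4: push 6: top = 6 -> no discrepancy
step 5: push -7: top = -7 -> matches
step 6: push -6: top = -6 -> exactly as logged
step 7: push -1: top = -1 -> agrees with the printout
step 8: push -6: top = -6 -> exactly as logged
step 9: -1 + -6 = -7 -> verified
Every step is consistent.

no error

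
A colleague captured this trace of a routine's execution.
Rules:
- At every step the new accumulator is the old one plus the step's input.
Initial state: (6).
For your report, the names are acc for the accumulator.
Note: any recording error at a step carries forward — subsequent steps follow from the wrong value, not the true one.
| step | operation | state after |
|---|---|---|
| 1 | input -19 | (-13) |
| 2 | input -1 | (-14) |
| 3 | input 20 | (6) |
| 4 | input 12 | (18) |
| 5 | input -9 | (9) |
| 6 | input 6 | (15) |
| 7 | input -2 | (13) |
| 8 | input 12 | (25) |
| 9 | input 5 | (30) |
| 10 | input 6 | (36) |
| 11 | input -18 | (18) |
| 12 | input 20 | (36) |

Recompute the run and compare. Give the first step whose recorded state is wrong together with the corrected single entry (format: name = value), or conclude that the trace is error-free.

step 12, acc = 38

Step 1: acc = 6 + -19 = -13 — agrees with the trace.
Step 2: acc = -13 + -1 = -14 — no discrepancy.
Step 3: acc = -14 + 20 = 6 — same as recorded.
Step 4: acc = 6 + 12 = 18 — in agreement.
Step 5: acc = 18 + -9 = 9 — same as recorded.
Step 6: acc = 9 + 6 = 15 — matches.
Step 7: acc = 15 + -2 = 13 — in agreement.
Step 8: acc = 13 + 12 = 25 — no discrepancy.
Step 9: acc = 25 + 5 = 30 — consistent with the trace.
Step 10: acc = 30 + 6 = 36 — verified.
Step 11: acc = 36 + -18 = 18 — matches.
Step 12: acc = 18 + 20 = 38 — not what was recorded.
The earliest wrong entry is at step 12: it should read acc = 38.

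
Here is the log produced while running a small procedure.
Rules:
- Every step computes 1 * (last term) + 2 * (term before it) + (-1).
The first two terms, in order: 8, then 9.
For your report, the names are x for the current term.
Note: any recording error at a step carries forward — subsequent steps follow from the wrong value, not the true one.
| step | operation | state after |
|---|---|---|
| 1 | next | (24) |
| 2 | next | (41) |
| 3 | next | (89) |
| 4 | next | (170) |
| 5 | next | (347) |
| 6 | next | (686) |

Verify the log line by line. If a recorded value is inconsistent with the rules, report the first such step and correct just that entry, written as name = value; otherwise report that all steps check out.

step 3, x = 88

step 1: x = 1*(9) + (2)*(8) + (-1) = 24 -> consistent with the log
step 2: x = 1*(24) + (2)*(9) + (-1) = 41 -> checks out
step 3: x = 1*(41) + (2)*(24) + (-1) = 88 -> the log disagrees here
So the first discrepancy is step 3, where the right value is x = 88.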